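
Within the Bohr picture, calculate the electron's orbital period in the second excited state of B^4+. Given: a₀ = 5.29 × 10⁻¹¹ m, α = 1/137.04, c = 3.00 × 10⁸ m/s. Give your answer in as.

r = n²a₀/Z = 3²·5.29 × 10⁻¹¹/5 = 9.52 × 10⁻¹¹ m
v = Zαc/n = 5·0.00730·3.00 × 10⁸/3 = 3.65 × 10⁶ m/s
T = 2πr/v = 1.64 × 10⁻¹⁶ s = 164 as

164 as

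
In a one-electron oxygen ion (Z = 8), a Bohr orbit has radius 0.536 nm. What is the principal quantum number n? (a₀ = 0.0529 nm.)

9

r_n = n²a₀/Z ⇒ n² = rZ/a₀ = 0.536 × 8 / 0.0529 ≈ 81.06
n = 9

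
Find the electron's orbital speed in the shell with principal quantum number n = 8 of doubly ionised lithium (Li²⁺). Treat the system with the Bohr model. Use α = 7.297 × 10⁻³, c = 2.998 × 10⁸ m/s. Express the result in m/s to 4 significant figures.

8.204 × 10⁵ m/s

v_n = Zαc/n = 3 × 0.007297 × 2.998 × 10⁸ / 8
    = 8.204 × 10⁵ m/s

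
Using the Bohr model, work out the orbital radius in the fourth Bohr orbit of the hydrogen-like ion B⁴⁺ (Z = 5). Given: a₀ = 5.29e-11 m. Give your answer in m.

r_n = n²a₀/Z = 4² × 5.29e-11 / 5
    = 16 × 5.29e-11 / 5 = 1.69e-10 m

1.69e-10 m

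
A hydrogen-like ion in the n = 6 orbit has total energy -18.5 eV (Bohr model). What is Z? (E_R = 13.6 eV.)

E_n = −E_R Z²/n² ⇒ Z² = −E_n n²/E_R = 18.5 × 6² / 13.6 ≈ 48.97
Z = 7

7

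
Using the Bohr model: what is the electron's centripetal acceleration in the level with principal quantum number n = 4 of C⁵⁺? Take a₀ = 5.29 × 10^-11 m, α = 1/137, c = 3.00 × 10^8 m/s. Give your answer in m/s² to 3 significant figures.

7.65 × 10^22 m/s²

r = n²a₀/Z = 1.41 × 10^-10 m, v = Zαc/n = 3.28 × 10^6 m/s
a = v²/r = (3.28 × 10^6)² / 1.41 × 10^-10 = 7.65 × 10^22 m/s²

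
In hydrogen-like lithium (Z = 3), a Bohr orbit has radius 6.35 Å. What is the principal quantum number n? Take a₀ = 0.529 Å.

r_n = n²a₀/Z ⇒ n² = rZ/a₀ = 6.35 × 3 / 0.529 ≈ 36.01
n = 6

6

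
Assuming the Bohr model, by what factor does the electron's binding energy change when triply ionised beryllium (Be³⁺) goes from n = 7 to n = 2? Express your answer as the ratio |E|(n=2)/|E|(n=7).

|E| ∝ Z^2 · n^-2; with Z fixed, |E| ∝ n^-2.
|E|(n=2)/|E|(n=7) = (2/7)^-2 = 49/4

49/4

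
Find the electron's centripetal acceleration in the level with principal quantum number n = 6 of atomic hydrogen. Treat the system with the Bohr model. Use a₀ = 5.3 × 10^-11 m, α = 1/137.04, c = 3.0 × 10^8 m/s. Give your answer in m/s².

7.0 × 10^19 m/s²

r = n²a₀/Z = 1.9 × 10^-9 m, v = Zαc/n = 3.6 × 10^5 m/s
a = v²/r = (3.6 × 10^5)² / 1.9 × 10^-9 = 7.0 × 10^19 m/s²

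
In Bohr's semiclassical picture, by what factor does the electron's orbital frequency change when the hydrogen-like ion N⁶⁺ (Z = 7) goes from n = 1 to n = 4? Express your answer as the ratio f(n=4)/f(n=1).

1/64

f ∝ Z^2 · n^-3; with Z fixed, f ∝ n^-3.
f(n=4)/f(n=1) = (4/1)^-3 = 1/64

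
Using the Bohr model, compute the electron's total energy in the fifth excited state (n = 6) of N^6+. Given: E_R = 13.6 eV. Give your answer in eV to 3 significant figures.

-18.5 eV

E_n = −E_R·Z²/n² = −13.6 × 7²/6² = -18.5 eV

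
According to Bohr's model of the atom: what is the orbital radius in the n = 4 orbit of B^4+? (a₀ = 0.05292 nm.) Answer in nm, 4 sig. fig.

r_n = n²a₀/Z = 4² × 0.05292 / 5
    = 16 × 0.05292 / 5 = 0.1693 nm

0.1693 nm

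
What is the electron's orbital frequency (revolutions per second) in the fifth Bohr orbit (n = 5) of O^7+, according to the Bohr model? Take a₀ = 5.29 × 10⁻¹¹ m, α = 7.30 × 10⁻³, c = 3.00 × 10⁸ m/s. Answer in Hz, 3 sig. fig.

r = n²a₀/Z = 1.65 × 10⁻¹⁰ m, v = Zαc/n = 3.50 × 10⁶ m/s
f = v/(2πr) = 3.37 × 10¹⁵ Hz

3.37 × 10¹⁵ Hz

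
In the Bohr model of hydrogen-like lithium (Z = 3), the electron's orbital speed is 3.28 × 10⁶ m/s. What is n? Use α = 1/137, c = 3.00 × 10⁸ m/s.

v_n = Zαc/n ⇒ n = Zαc/v = 3 × 0.00730 × 3.00 × 10⁸ / 3.28 × 10⁶ ≈ 2.00
n = 2

2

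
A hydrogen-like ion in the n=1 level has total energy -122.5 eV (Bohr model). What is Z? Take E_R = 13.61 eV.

3

E_n = −E_R Z²/n² ⇒ Z² = −E_n n²/E_R = 122.5 × 1² / 13.61 ≈ 9.00
Z = 3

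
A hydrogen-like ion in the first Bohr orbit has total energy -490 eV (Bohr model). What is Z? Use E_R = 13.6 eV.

6

E_n = −E_R Z²/n² ⇒ Z² = −E_n n²/E_R = 490 × 1² / 13.6 ≈ 36.03
Z = 6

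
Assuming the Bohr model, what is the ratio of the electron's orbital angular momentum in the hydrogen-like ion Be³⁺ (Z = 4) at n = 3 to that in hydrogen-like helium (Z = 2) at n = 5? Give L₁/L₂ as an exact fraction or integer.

3/5

L = nℏ is independent of Z.
L₁/L₂ = n₁/n₂ = 3/5 = 3/5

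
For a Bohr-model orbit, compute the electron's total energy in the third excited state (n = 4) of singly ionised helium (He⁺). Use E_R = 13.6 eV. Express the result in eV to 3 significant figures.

-3.40 eV

E_n = −E_R·Z²/n² = −13.6 × 2²/4² = -3.40 eV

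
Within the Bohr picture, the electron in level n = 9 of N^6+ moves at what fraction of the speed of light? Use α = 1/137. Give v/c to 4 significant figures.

v_n = Zαc/n, so v/c = Zα/n = 7 × 0.007299 / 9 = 0.005677

0.005677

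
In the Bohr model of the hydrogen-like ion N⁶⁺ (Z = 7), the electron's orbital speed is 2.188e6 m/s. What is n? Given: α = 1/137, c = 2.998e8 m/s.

7

v_n = Zαc/n ⇒ n = Zαc/v = 7 × 0.007299 × 2.998e8 / 2.188e6 ≈ 7.00
n = 7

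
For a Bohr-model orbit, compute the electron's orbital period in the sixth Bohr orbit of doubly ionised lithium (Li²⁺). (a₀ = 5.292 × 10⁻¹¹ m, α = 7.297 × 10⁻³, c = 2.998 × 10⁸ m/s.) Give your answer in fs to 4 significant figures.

r = n²a₀/Z = 6²·5.292 × 10⁻¹¹/3 = 6.350 × 10⁻¹⁰ m
v = Zαc/n = 3·0.007297·2.998 × 10⁸/6 = 1.094 × 10⁶ m/s
T = 2πr/v = 3.648 × 10⁻¹⁵ s = 3.648 fs

3.648 fs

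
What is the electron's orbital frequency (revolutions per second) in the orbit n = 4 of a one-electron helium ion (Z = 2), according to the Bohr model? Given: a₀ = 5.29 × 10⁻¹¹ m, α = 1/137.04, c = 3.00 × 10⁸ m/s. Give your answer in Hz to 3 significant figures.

r = n²a₀/Z = 4.23 × 10⁻¹⁰ m, v = Zαc/n = 1.09 × 10⁶ m/s
f = v/(2πr) = 4.12 × 10¹⁴ Hz

4.12 × 10¹⁴ Hz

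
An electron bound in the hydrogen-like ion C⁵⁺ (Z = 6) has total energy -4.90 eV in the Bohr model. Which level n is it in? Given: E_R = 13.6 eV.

10

E_n = −E_R Z²/n² ⇒ n² = E_R Z²/(−E_n) = 13.6 × 6² / 4.90 ≈ 99.92
n = 10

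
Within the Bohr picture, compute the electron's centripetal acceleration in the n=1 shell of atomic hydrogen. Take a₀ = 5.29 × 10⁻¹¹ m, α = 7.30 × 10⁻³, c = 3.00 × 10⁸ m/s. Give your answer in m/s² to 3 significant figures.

r = n²a₀/Z = 5.29 × 10⁻¹¹ m, v = Zαc/n = 2.19 × 10⁶ m/s
a = v²/r = (2.19 × 10⁶)² / 5.29 × 10⁻¹¹ = 9.07 × 10²² m/s²

9.07 × 10²² m/s²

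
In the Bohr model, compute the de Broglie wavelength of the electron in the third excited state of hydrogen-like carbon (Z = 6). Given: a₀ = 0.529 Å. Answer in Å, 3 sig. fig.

2.22 Å

The Bohr quantisation condition is nλ = 2πr_n.
r_n = n²a₀/Z = 1.41 Å
λ = 2πr_n/n = 2π·1.41/4 = 2.22 Å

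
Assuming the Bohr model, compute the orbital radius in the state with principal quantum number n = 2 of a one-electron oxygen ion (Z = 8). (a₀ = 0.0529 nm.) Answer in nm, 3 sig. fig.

r_n = n²a₀/Z = 2² × 0.0529 / 8
    = 4 × 0.0529 / 8 = 0.0265 nm

0.0265 nm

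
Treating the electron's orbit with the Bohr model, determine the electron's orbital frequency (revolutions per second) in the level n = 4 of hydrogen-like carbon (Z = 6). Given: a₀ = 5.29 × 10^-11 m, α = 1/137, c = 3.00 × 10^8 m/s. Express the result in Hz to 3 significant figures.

r = n²a₀/Z = 1.41 × 10^-10 m, v = Zαc/n = 3.28 × 10^6 m/s
f = v/(2πr) = 3.71 × 10^15 Hz

3.71 × 10^15 Hz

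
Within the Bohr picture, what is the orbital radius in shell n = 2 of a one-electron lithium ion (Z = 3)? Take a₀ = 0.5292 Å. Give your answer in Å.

0.7056 Å

r_n = n²a₀/Z = 2² × 0.5292 / 3
    = 4 × 0.5292 / 3 = 0.7056 Å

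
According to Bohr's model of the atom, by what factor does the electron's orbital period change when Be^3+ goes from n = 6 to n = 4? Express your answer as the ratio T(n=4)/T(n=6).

T ∝ Z^-2 · n^3; with Z fixed, T ∝ n^3.
T(n=4)/T(n=6) = (4/6)^3 = 8/27

8/27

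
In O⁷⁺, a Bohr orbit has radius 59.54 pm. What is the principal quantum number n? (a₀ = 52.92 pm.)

3

r_n = n²a₀/Z ⇒ n² = rZ/a₀ = 59.54 × 8 / 52.92 ≈ 9.00
n = 3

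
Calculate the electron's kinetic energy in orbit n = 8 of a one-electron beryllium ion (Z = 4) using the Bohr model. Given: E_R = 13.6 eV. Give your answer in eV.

3.40 eV

For a Coulomb orbit the virial theorem gives K = −E_n.
E_n = −E_R·Z²/n², so K = E_R·Z²/n² = 13.6 × 4²/8² = 3.40 eV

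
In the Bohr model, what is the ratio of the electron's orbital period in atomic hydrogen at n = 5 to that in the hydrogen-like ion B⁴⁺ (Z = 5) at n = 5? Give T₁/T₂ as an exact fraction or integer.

25

T ∝ Z^-2 · n^3
T₁/T₂ = (1/5)^-2 · (5/5)^3 = 25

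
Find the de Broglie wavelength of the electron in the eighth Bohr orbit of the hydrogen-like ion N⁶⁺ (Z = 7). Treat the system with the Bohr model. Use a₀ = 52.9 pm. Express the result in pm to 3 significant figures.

The Bohr quantisation condition is nλ = 2πr_n.
r_n = n²a₀/Z = 484 pm
λ = 2πr_n/n = 2π·484/8 = 380 pm

380 pm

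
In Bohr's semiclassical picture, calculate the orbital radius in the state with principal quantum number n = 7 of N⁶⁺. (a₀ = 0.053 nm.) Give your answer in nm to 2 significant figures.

r_n = n²a₀/Z = 7² × 0.053 / 7
    = 49 × 0.053 / 7 = 0.37 nm

0.37 nm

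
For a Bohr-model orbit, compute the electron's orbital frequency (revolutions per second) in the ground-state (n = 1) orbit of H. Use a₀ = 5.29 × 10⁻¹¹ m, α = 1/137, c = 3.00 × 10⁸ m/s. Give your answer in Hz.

r = n²a₀/Z = 5.29 × 10⁻¹¹ m, v = Zαc/n = 2.19 × 10⁶ m/s
f = v/(2πr) = 6.59 × 10¹⁵ Hz

6.59 × 10¹⁵ Hz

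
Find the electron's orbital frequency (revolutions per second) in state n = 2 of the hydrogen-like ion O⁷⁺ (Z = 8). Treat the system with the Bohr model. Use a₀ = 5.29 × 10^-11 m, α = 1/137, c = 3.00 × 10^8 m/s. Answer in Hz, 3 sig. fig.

5.27 × 10^16 Hz

r = n²a₀/Z = 2.65 × 10^-11 m, v = Zαc/n = 8.76 × 10^6 m/s
f = v/(2πr) = 5.27 × 10^16 Hz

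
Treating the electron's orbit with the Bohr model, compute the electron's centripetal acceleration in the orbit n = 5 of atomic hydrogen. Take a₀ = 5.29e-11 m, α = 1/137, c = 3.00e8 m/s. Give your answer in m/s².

1.45e20 m/s²

r = n²a₀/Z = 1.32e-9 m, v = Zαc/n = 4.38e5 m/s
a = v²/r = (4.38e5)² / 1.32e-9 = 1.45e20 m/s²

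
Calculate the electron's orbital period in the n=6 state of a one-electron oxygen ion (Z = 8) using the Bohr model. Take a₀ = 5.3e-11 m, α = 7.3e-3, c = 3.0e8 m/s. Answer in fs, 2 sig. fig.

r = n²a₀/Z = 6²·5.3e-11/8 = 2.4e-10 m
v = Zαc/n = 8·0.0073·3.0e8/6 = 2.9e6 m/s
T = 2πr/v = 5.1e-16 s = 0.51 fs

0.51 fs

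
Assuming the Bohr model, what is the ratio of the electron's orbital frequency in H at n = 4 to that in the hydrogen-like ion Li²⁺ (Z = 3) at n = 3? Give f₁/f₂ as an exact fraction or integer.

3/64

f ∝ Z^2 · n^-3
f₁/f₂ = (1/3)^2 · (4/3)^-3 = 3/64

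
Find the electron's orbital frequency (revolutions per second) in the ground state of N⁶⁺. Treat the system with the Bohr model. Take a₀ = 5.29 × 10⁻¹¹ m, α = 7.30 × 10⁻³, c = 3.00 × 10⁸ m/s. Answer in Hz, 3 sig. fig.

3.23 × 10¹⁷ Hz

r = n²a₀/Z = 7.56 × 10⁻¹² m, v = Zαc/n = 1.53 × 10⁷ m/s
f = v/(2πr) = 3.23 × 10¹⁷ Hz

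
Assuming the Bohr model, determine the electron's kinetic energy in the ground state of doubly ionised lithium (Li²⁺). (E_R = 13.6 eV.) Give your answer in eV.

For a Coulomb orbit the virial theorem gives K = −E_n.
E_n = −E_R·Z²/n², so K = E_R·Z²/n² = 13.6 × 3²/1² = 122 eV

122 eV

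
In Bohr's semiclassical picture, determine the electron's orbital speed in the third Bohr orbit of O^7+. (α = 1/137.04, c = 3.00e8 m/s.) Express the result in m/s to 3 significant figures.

v_n = Zαc/n = 8 × 0.00730 × 3.00e8 / 3
    = 5.84e6 m/s

5.84e6 m/s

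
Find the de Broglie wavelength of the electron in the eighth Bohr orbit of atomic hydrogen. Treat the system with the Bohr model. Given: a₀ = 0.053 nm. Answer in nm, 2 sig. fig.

The Bohr quantisation condition is nλ = 2πr_n.
r_n = n²a₀/Z = 3.4 nm
λ = 2πr_n/n = 2π·3.4/8 = 2.7 nm

2.7 nm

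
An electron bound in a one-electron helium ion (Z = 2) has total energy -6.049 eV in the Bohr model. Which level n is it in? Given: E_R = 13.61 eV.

E_n = −E_R Z²/n² ⇒ n² = E_R Z²/(−E_n) = 13.61 × 2² / 6.049 ≈ 9.00
n = 3

3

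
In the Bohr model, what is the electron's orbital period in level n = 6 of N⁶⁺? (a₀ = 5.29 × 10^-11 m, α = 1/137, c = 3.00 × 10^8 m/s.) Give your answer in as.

r = n²a₀/Z = 6²·5.29 × 10^-11/7 = 2.72 × 10^-10 m
v = Zαc/n = 7·0.00730·3.00 × 10^8/6 = 2.55 × 10^6 m/s
T = 2πr/v = 6.69 × 10^-16 s = 669 as

669 as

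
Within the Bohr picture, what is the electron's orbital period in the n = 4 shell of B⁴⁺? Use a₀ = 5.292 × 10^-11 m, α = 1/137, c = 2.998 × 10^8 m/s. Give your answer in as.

389.0 as

r = n²a₀/Z = 4²·5.292 × 10^-11/5 = 1.693 × 10^-10 m
v = Zαc/n = 5·0.007299·2.998 × 10^8/4 = 2.735 × 10^6 m/s
T = 2πr/v = 3.890 × 10^-16 s = 389.0 as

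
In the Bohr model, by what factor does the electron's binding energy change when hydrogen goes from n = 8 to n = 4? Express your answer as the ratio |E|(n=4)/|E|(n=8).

4

|E| ∝ Z^2 · n^-2; with Z fixed, |E| ∝ n^-2.
|E|(n=4)/|E|(n=8) = (4/8)^-2 = 4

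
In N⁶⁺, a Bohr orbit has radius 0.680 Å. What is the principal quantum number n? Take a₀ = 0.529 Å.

r_n = n²a₀/Z ⇒ n² = rZ/a₀ = 0.680 × 7 / 0.529 ≈ 9.00
n = 3

3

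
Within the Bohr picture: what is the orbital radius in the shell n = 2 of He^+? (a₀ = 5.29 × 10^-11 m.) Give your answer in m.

r_n = n²a₀/Z = 2² × 5.29 × 10^-11 / 2
    = 4 × 5.29 × 10^-11 / 2 = 1.06 × 10^-10 m

1.06 × 10^-10 m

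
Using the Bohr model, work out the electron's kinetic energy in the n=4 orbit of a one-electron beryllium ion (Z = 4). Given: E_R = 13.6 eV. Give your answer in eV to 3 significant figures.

For a Coulomb orbit the virial theorem gives K = −E_n.
E_n = −E_R·Z²/n², so K = E_R·Z²/n² = 13.6 × 4²/4² = 13.6 eV

13.6 eV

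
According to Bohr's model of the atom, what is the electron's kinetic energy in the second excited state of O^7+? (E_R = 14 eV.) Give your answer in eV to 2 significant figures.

100 eV

For a Coulomb orbit the virial theorem gives K = −E_n.
E_n = −E_R·Z²/n², so K = E_R·Z²/n² = 14 × 8²/3² = 100 eV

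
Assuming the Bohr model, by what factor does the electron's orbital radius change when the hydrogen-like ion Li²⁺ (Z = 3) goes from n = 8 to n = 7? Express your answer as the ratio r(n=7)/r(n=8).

49/64

r ∝ Z^-1 · n^2; with Z fixed, r ∝ n^2.
r(n=7)/r(n=8) = (7/8)^2 = 49/64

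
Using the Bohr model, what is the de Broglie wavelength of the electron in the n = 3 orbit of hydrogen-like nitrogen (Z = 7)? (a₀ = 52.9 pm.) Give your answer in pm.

The Bohr quantisation condition is nλ = 2πr_n.
r_n = n²a₀/Z = 68.0 pm
λ = 2πr_n/n = 2π·68.0/3 = 142 pm

142 pm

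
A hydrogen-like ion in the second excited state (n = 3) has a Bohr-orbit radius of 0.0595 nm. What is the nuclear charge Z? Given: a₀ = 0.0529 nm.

r_n = n²a₀/Z ⇒ Z = n²a₀/r = 3² × 0.0529 / 0.0595 ≈ 8.00
Z = 8

8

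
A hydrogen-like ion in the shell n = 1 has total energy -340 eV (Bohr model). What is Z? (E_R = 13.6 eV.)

E_n = −E_R Z²/n² ⇒ Z² = −E_n n²/E_R = 340 × 1² / 13.6 ≈ 25.00
Z = 5

5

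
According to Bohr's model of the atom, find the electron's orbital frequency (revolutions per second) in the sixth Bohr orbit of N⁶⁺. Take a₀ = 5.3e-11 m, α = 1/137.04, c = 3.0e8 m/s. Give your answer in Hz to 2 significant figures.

1.5e15 Hz

r = n²a₀/Z = 2.7e-10 m, v = Zαc/n = 2.6e6 m/s
f = v/(2πr) = 1.5e15 Hz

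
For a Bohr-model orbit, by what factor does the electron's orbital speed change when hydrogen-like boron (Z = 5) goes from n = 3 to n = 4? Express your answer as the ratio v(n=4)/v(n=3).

3/4

v ∝ Z^1 · n^-1; with Z fixed, v ∝ n^-1.
v(n=4)/v(n=3) = (4/3)^-1 = 3/4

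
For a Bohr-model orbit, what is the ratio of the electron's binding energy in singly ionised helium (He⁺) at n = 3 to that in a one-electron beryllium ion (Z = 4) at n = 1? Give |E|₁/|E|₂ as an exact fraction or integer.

|E| ∝ Z^2 · n^-2
|E|₁/|E|₂ = (2/4)^2 · (3/1)^-2 = 1/36

1/36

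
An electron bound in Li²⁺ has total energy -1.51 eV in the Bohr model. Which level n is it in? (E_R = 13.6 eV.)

9

E_n = −E_R Z²/n² ⇒ n² = E_R Z²/(−E_n) = 13.6 × 3² / 1.51 ≈ 81.06
n = 9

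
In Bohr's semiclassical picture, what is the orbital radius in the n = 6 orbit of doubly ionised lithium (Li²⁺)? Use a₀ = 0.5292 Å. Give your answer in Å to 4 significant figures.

r_n = n²a₀/Z = 6² × 0.5292 / 3
    = 36 × 0.5292 / 3 = 6.350 Å

6.350 Å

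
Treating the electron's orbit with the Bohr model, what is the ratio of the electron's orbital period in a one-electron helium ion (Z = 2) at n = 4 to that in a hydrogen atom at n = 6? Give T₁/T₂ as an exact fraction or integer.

2/27

T ∝ Z^-2 · n^3
T₁/T₂ = (2/1)^-2 · (4/6)^3 = 2/27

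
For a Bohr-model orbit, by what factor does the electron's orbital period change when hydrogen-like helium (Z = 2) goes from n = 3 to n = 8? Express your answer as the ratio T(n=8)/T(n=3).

T ∝ Z^-2 · n^3; with Z fixed, T ∝ n^3.
T(n=8)/T(n=3) = (8/3)^3 = 512/27

512/27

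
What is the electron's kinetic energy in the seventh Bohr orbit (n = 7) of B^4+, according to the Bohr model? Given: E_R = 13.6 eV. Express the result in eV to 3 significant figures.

For a Coulomb orbit the virial theorem gives K = −E_n.
E_n = −E_R·Z²/n², so K = E_R·Z²/n² = 13.6 × 5²/7² = 6.94 eV

6.94 eV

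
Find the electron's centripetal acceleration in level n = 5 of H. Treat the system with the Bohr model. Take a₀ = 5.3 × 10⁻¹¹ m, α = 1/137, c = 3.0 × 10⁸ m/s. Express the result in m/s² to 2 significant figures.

r = n²a₀/Z = 1.3 × 10⁻⁹ m, v = Zαc/n = 4.4 × 10⁵ m/s
a = v²/r = (4.4 × 10⁵)² / 1.3 × 10⁻⁹ = 1.4 × 10²⁰ m/s²

1.4 × 10²⁰ m/s²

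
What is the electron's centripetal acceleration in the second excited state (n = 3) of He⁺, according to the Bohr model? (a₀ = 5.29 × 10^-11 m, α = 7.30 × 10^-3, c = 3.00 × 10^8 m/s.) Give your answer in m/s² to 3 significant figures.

8.95 × 10^21 m/s²

r = n²a₀/Z = 2.38 × 10^-10 m, v = Zαc/n = 1.46 × 10^6 m/s
a = v²/r = (1.46 × 10^6)² / 2.38 × 10^-10 = 8.95 × 10^21 m/s²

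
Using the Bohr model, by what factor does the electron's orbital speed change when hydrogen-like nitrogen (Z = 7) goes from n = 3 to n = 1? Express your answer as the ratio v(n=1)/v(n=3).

3

v ∝ Z^1 · n^-1; with Z fixed, v ∝ n^-1.
v(n=1)/v(n=3) = (1/3)^-1 = 3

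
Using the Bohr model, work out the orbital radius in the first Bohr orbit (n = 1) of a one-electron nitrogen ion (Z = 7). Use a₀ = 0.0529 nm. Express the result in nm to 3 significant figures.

0.00756 nm

r_n = n²a₀/Z = 1² × 0.0529 / 7
    = 1 × 0.0529 / 7 = 0.00756 nm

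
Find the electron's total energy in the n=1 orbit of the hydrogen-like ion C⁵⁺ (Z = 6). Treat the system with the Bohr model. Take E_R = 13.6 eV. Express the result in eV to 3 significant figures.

-490 eV

E_n = −E_R·Z²/n² = −13.6 × 6²/1² = -490 eV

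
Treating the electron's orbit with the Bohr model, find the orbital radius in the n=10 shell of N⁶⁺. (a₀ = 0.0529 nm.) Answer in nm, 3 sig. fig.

0.756 nm

r_n = n²a₀/Z = 10² × 0.0529 / 7
    = 100 × 0.0529 / 7 = 0.756 nm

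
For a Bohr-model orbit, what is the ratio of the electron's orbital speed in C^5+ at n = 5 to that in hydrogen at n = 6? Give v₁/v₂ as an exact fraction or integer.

36/5

v ∝ Z^1 · n^-1
v₁/v₂ = (6/1)^1 · (5/6)^-1 = 36/5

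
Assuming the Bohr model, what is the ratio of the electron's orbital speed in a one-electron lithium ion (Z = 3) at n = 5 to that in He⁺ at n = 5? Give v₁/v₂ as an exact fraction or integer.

v ∝ Z^1 · n^-1
v₁/v₂ = (3/2)^1 · (5/5)^-1 = 3/2

3/2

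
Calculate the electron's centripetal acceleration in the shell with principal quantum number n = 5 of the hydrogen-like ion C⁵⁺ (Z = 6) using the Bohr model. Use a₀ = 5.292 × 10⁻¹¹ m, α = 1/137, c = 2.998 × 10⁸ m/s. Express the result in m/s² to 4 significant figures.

r = n²a₀/Z = 2.205 × 10⁻¹⁰ m, v = Zαc/n = 2.626 × 10⁶ m/s
a = v²/r = (2.626 × 10⁶)² / 2.205 × 10⁻¹⁰ = 3.127 × 10²² m/s²

3.127 × 10²² m/s²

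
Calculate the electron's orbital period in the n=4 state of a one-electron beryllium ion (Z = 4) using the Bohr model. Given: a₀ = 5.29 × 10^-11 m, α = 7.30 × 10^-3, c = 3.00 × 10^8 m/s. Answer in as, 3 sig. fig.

607 as

r = n²a₀/Z = 4²·5.29 × 10^-11/4 = 2.12 × 10^-10 m
v = Zαc/n = 4·0.00730·3.00 × 10^8/4 = 2.19 × 10^6 m/s
T = 2πr/v = 6.07 × 10^-16 s = 607 as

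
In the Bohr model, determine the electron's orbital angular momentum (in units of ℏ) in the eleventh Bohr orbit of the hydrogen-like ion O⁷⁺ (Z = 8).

11

L_n = nℏ, so L/ℏ = n = 11.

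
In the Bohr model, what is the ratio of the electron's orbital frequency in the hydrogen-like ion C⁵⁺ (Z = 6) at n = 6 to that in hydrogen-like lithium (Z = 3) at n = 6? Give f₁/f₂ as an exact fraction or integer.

4

f ∝ Z^2 · n^-3
f₁/f₂ = (6/3)^2 · (6/6)^-3 = 4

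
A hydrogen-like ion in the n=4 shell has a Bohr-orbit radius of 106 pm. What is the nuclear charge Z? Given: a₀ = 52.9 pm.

8

r_n = n²a₀/Z ⇒ Z = n²a₀/r = 4² × 52.9 / 106 ≈ 7.98
Z = 8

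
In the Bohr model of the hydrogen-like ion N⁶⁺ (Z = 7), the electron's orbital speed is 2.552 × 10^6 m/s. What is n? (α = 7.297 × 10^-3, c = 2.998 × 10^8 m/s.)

6

v_n = Zαc/n ⇒ n = Zαc/v = 7 × 0.007297 × 2.998 × 10^8 / 2.552 × 10^6 ≈ 6.00
n = 6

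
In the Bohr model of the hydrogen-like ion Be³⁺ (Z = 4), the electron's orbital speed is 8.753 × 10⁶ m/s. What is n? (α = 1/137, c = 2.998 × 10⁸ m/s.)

1

v_n = Zαc/n ⇒ n = Zαc/v = 4 × 0.007299 × 2.998 × 10⁸ / 8.753 × 10⁶ ≈ 1.00
n = 1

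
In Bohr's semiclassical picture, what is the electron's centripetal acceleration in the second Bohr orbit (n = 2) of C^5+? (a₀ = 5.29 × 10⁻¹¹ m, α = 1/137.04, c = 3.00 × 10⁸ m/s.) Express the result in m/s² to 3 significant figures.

r = n²a₀/Z = 3.53 × 10⁻¹¹ m, v = Zαc/n = 6.57 × 10⁶ m/s
a = v²/r = (6.57 × 10⁶)² / 3.53 × 10⁻¹¹ = 1.22 × 10²⁴ m/s²

1.22 × 10²⁴ m/s²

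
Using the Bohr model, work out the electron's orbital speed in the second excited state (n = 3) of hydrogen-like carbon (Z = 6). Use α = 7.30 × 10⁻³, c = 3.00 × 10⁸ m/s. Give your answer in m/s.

4.38 × 10⁶ m/s

v_n = Zαc/n = 6 × 0.00730 × 3.00 × 10⁸ / 3
    = 4.38 × 10⁶ m/s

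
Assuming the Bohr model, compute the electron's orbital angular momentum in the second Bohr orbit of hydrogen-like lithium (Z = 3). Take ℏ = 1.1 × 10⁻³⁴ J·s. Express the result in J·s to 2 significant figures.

L_n = nℏ = 2 × 1.1 × 10⁻³⁴ = 2.2 × 10⁻³⁴ J·s

2.2 × 10⁻³⁴ J·s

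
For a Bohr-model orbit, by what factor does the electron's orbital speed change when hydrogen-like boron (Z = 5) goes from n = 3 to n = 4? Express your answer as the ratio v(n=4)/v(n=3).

3/4

v ∝ Z^1 · n^-1; with Z fixed, v ∝ n^-1.
v(n=4)/v(n=3) = (4/3)^-1 = 3/4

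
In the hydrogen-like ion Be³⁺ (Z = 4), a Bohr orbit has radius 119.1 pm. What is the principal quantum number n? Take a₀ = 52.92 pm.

r_n = n²a₀/Z ⇒ n² = rZ/a₀ = 119.1 × 4 / 52.92 ≈ 9.00
n = 3

3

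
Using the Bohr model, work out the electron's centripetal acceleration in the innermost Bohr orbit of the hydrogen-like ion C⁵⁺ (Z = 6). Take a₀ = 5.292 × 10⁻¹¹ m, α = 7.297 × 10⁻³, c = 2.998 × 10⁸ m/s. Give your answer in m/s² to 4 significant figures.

r = n²a₀/Z = 8.820 × 10⁻¹² m, v = Zαc/n = 1.313 × 10⁷ m/s
a = v²/r = (1.313 × 10⁷)² / 8.820 × 10⁻¹² = 1.953 × 10²⁵ m/s²

1.953 × 10²⁵ m/s²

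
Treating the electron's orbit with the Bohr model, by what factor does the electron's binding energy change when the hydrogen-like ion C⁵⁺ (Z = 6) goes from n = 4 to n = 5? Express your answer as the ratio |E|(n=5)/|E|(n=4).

|E| ∝ Z^2 · n^-2; with Z fixed, |E| ∝ n^-2.
|E|(n=5)/|E|(n=4) = (5/4)^-2 = 16/25

16/25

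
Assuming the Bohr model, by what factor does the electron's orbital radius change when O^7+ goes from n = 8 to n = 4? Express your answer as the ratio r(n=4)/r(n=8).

1/4

r ∝ Z^-1 · n^2; with Z fixed, r ∝ n^2.
r(n=4)/r(n=8) = (4/8)^2 = 1/4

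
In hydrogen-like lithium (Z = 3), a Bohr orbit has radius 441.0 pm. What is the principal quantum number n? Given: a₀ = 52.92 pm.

r_n = n²a₀/Z ⇒ n² = rZ/a₀ = 441.0 × 3 / 52.92 ≈ 25.00
n = 5

5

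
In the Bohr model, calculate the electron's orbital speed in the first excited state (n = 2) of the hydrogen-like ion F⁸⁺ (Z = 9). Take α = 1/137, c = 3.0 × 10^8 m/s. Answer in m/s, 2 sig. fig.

9.9 × 10^6 m/s

v_n = Zαc/n = 9 × 0.0073 × 3.0 × 10^8 / 2
    = 9.9 × 10^6 m/s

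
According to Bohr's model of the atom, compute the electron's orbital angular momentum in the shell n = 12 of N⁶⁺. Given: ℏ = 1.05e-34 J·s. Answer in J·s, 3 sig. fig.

1.26e-33 J·s

L_n = nℏ = 12 × 1.05e-34 = 1.26e-33 J·s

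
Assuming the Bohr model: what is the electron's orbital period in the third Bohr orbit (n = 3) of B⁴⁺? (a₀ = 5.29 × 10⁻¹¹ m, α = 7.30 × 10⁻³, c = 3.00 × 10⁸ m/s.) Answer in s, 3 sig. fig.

r = n²a₀/Z = 3²·5.29 × 10⁻¹¹/5 = 9.52 × 10⁻¹¹ m
v = Zαc/n = 5·0.00730·3.00 × 10⁸/3 = 3.65 × 10⁶ m/s
T = 2πr/v = 1.64 × 10⁻¹⁶ s

1.64 × 10⁻¹⁶ s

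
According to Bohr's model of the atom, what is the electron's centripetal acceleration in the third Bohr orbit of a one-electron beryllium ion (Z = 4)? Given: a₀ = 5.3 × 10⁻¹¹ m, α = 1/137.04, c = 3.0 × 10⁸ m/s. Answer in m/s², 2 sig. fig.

7.1 × 10²² m/s²

r = n²a₀/Z = 1.2 × 10⁻¹⁰ m, v = Zαc/n = 2.9 × 10⁶ m/s
a = v²/r = (2.9 × 10⁶)² / 1.2 × 10⁻¹⁰ = 7.1 × 10²² m/s²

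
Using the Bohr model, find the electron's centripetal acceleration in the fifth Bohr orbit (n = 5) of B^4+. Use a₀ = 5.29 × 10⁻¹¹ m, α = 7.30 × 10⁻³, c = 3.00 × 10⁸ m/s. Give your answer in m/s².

r = n²a₀/Z = 2.64 × 10⁻¹⁰ m, v = Zαc/n = 2.19 × 10⁶ m/s
a = v²/r = (2.19 × 10⁶)² / 2.64 × 10⁻¹⁰ = 1.81 × 10²² m/s²

1.81 × 10²² m/s²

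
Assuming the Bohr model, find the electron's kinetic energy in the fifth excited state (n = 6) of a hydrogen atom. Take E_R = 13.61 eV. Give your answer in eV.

For a Coulomb orbit the virial theorem gives K = −E_n.
E_n = −E_R·Z²/n², so K = E_R·Z²/n² = 13.61 × 1²/6² = 0.3781 eV

0.3781 eV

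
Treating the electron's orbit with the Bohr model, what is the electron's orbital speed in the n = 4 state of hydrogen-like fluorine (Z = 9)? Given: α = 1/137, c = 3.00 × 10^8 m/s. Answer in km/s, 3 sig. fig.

v_n = Zαc/n = 9 × 0.00730 × 3.00 × 10^8 / 4
    = 4930 km/s

4930 km/s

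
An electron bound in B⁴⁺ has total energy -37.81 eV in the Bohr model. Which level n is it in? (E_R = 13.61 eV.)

E_n = −E_R Z²/n² ⇒ n² = E_R Z²/(−E_n) = 13.61 × 5² / 37.81 ≈ 9.00
n = 3

3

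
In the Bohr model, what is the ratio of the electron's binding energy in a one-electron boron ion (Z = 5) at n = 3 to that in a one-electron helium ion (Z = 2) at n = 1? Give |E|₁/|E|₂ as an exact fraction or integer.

25/36

|E| ∝ Z^2 · n^-2
|E|₁/|E|₂ = (5/2)^2 · (3/1)^-2 = 25/36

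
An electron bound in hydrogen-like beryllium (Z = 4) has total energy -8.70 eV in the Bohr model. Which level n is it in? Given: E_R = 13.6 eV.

E_n = −E_R Z²/n² ⇒ n² = E_R Z²/(−E_n) = 13.6 × 4² / 8.70 ≈ 25.01
n = 5

5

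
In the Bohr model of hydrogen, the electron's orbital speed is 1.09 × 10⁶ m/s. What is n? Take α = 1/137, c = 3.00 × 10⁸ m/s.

v_n = Zαc/n ⇒ n = Zαc/v = 1 × 0.00730 × 3.00 × 10⁸ / 1.09 × 10⁶ ≈ 2.01
n = 2

2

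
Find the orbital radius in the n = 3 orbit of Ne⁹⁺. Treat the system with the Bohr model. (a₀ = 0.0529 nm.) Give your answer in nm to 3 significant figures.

r_n = n²a₀/Z = 3² × 0.0529 / 10
    = 9 × 0.0529 / 10 = 0.0476 nm

0.0476 nm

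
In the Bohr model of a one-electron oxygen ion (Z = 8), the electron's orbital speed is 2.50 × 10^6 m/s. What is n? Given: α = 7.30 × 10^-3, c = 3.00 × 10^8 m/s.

7

v_n = Zαc/n ⇒ n = Zαc/v = 8 × 0.00730 × 3.00 × 10^8 / 2.50 × 10^6 ≈ 7.01
n = 7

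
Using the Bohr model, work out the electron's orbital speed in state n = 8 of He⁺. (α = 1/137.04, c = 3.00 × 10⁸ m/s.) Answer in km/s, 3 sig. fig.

v_n = Zαc/n = 2 × 0.00730 × 3.00 × 10⁸ / 8
    = 547 km/s

547 km/s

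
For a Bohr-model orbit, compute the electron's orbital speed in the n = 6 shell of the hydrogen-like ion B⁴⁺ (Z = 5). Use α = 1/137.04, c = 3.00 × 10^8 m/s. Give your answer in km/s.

v_n = Zαc/n = 5 × 0.00730 × 3.00 × 10^8 / 6
    = 1820 km/s

1820 km/s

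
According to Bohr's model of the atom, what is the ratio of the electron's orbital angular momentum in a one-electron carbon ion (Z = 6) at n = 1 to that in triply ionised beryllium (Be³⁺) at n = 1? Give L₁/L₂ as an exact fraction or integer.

L = nℏ is independent of Z.
L₁/L₂ = n₁/n₂ = 1/1 = 1

1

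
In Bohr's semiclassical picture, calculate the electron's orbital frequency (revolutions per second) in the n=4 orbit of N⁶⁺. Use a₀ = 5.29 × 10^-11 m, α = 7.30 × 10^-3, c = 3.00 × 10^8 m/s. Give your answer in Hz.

5.04 × 10^15 Hz

r = n²a₀/Z = 1.21 × 10^-10 m, v = Zαc/n = 3.83 × 10^6 m/s
f = v/(2πr) = 5.04 × 10^15 Hz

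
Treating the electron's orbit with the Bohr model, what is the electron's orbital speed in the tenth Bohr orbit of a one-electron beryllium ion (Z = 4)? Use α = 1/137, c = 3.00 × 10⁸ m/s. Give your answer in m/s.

8.76 × 10⁵ m/s

v_n = Zαc/n = 4 × 0.00730 × 3.00 × 10⁸ / 10
    = 8.76 × 10⁵ m/s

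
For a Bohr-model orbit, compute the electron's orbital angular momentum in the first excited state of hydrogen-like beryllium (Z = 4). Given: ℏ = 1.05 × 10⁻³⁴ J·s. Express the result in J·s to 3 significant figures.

2.10 × 10⁻³⁴ J·s

L_n = nℏ = 2 × 1.05 × 10⁻³⁴ = 2.10 × 10⁻³⁴ J·s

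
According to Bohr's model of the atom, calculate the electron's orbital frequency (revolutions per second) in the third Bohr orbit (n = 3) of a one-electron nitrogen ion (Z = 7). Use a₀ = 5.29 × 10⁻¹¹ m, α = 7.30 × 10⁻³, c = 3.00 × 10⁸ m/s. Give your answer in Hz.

1.20 × 10¹⁶ Hz

r = n²a₀/Z = 6.80 × 10⁻¹¹ m, v = Zαc/n = 5.11 × 10⁶ m/s
f = v/(2πr) = 1.20 × 10¹⁶ Hz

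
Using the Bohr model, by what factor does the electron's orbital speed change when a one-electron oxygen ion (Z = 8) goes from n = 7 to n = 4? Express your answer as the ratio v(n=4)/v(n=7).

v ∝ Z^1 · n^-1; with Z fixed, v ∝ n^-1.
v(n=4)/v(n=7) = (4/7)^-1 = 7/4

7/4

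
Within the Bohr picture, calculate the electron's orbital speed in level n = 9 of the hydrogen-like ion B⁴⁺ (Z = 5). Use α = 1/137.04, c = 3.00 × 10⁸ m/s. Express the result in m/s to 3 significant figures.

v_n = Zαc/n = 5 × 0.00730 × 3.00 × 10⁸ / 9
    = 1.22 × 10⁶ m/s

1.22 × 10⁶ m/s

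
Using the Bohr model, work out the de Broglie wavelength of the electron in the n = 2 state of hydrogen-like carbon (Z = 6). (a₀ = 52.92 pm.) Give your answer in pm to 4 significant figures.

110.8 pm

The Bohr quantisation condition is nλ = 2πr_n.
r_n = n²a₀/Z = 35.28 pm
λ = 2πr_n/n = 2π·35.28/2 = 110.8 pm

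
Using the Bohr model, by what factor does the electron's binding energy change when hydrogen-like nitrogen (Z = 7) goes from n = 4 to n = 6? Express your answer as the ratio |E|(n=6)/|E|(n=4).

4/9

|E| ∝ Z^2 · n^-2; with Z fixed, |E| ∝ n^-2.
|E|(n=6)/|E|(n=4) = (6/4)^-2 = 4/9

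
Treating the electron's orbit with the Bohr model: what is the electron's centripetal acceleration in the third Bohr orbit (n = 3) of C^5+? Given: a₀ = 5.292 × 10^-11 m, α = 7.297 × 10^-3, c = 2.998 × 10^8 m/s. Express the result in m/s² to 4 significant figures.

2.412 × 10^23 m/s²

r = n²a₀/Z = 7.938 × 10^-11 m, v = Zαc/n = 4.375 × 10^6 m/s
a = v²/r = (4.375 × 10^6)² / 7.938 × 10^-11 = 2.412 × 10^23 m/s²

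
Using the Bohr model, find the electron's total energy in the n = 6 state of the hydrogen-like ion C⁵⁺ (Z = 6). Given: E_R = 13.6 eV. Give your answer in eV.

-13.6 eV

E_n = −E_R·Z²/n² = −13.6 × 6²/6² = -13.6 eV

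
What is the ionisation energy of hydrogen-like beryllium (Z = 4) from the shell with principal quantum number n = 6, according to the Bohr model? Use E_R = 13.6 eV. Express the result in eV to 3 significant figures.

6.04 eV

E_n = −E_R·Z²/n² = −13.6 × 4²/6² eV = -6.04 eV
Ionisation energy = −E_n = 6.04 eV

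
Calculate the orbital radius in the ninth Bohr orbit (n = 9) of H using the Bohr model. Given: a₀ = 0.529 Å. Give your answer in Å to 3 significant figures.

r_n = n²a₀/Z = 9² × 0.529 / 1
    = 81 × 0.529 / 1 = 42.8 Å

42.8 Å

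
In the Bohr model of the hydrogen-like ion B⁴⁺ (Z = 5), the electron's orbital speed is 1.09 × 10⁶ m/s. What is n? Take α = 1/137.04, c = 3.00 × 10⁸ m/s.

v_n = Zαc/n ⇒ n = Zαc/v = 5 × 0.00730 × 3.00 × 10⁸ / 1.09 × 10⁶ ≈ 10.04
n = 10

10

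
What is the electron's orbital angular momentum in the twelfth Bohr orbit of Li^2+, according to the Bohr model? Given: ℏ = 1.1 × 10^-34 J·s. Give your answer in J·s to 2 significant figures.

L_n = nℏ = 12 × 1.1 × 10^-34 = 1.3 × 10^-33 J·s

1.3 × 10^-33 J·s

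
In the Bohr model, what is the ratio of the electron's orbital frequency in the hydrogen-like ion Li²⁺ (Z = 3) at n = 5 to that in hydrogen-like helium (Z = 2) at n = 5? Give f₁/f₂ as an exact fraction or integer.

f ∝ Z^2 · n^-3
f₁/f₂ = (3/2)^2 · (5/5)^-3 = 9/4

9/4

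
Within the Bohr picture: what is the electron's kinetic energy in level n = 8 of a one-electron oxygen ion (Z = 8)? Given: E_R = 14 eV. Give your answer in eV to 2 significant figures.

For a Coulomb orbit the virial theorem gives K = −E_n.
E_n = −E_R·Z²/n², so K = E_R·Z²/n² = 14 × 8²/8² = 14 eV

14 eV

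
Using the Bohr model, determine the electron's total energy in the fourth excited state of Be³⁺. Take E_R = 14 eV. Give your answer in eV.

-9.0 eV

E_n = −E_R·Z²/n² = −14 × 4²/5² = -9.0 eV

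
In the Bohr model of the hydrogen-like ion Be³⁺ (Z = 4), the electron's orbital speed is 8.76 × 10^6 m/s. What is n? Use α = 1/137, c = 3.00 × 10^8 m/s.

1

v_n = Zαc/n ⇒ n = Zαc/v = 4 × 0.00730 × 3.00 × 10^8 / 8.76 × 10^6 ≈ 1.00
n = 1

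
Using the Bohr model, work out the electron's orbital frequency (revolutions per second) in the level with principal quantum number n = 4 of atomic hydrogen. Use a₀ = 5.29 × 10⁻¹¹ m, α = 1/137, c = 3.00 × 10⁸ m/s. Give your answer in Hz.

1.03 × 10¹⁴ Hz

r = n²a₀/Z = 8.46 × 10⁻¹⁰ m, v = Zαc/n = 5.47 × 10⁵ m/s
f = v/(2πr) = 1.03 × 10¹⁴ Hz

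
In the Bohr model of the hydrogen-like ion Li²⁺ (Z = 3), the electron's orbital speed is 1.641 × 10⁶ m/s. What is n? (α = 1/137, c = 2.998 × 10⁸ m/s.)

v_n = Zαc/n ⇒ n = Zαc/v = 3 × 0.007299 × 2.998 × 10⁸ / 1.641 × 10⁶ ≈ 4.00
n = 4

4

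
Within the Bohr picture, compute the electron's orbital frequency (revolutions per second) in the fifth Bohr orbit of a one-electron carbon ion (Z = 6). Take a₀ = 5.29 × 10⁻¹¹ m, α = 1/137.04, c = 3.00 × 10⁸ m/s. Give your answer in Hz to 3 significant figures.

r = n²a₀/Z = 2.20 × 10⁻¹⁰ m, v = Zαc/n = 2.63 × 10⁶ m/s
f = v/(2πr) = 1.90 × 10¹⁵ Hz

1.90 × 10¹⁵ Hz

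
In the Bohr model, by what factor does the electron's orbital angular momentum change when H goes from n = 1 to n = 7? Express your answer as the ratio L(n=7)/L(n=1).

7

L = nℏ depends only on n, so L ∝ n.
L(n=7)/L(n=1) = (7/1)^1 = 7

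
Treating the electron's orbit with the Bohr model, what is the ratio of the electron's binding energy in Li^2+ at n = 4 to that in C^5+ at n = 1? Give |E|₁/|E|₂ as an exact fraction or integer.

1/64

|E| ∝ Z^2 · n^-2
|E|₁/|E|₂ = (3/6)^2 · (4/1)^-2 = 1/64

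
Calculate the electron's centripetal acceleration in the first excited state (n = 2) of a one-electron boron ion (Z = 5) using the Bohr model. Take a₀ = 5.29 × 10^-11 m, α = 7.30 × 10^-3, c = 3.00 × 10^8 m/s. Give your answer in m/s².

r = n²a₀/Z = 4.23 × 10^-11 m, v = Zαc/n = 5.47 × 10^6 m/s
a = v²/r = (5.47 × 10^6)² / 4.23 × 10^-11 = 7.08 × 10^23 m/s²

7.08 × 10^23 m/s²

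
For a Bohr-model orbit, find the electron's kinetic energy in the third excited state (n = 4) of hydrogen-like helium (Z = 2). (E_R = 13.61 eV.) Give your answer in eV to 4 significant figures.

3.402 eV

For a Coulomb orbit the virial theorem gives K = −E_n.
E_n = −E_R·Z²/n², so K = E_R·Z²/n² = 13.61 × 2²/4² = 3.402 eV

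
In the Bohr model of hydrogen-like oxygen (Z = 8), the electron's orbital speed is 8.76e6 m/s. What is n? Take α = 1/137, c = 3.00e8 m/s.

2

v_n = Zαc/n ⇒ n = Zαc/v = 8 × 0.00730 × 3.00e8 / 8.76e6 ≈ 2.00
n = 2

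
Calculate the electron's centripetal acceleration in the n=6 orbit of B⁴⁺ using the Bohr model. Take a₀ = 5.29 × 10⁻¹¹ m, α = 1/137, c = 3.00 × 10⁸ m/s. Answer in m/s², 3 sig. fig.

r = n²a₀/Z = 3.81 × 10⁻¹⁰ m, v = Zαc/n = 1.82 × 10⁶ m/s
a = v²/r = (1.82 × 10⁶)² / 3.81 × 10⁻¹⁰ = 8.74 × 10²¹ m/s²

8.74 × 10²¹ m/s²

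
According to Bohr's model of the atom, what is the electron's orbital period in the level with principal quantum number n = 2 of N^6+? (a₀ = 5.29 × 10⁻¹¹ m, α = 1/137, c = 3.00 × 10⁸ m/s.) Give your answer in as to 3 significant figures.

24.8 as

r = n²a₀/Z = 2²·5.29 × 10⁻¹¹/7 = 3.02 × 10⁻¹¹ m
v = Zαc/n = 7·0.00730·3.00 × 10⁸/2 = 7.66 × 10⁶ m/s
T = 2πr/v = 2.48 × 10⁻¹⁷ s = 24.8 as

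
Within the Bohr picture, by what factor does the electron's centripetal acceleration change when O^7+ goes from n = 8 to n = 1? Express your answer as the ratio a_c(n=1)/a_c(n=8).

a_c ∝ Z^3 · n^-4; with Z fixed, a_c ∝ n^-4.
a_c(n=1)/a_c(n=8) = (1/8)^-4 = 4096

4096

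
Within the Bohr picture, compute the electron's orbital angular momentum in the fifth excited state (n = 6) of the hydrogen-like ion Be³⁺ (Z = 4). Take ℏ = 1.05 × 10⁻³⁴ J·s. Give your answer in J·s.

L_n = nℏ = 6 × 1.05 × 10⁻³⁴ = 6.30 × 10⁻³⁴ J·s

6.30 × 10⁻³⁴ J·s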